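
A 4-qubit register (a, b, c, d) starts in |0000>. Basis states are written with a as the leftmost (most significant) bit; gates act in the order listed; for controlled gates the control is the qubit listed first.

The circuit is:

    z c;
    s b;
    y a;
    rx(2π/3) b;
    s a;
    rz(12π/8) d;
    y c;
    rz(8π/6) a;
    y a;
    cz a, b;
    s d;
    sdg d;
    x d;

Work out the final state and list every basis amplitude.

The resulting statevector has amplitude exp(11*I*pi/12)/2 on |0011>, sqrt(3)*exp(5*I*pi/12)/2 on |0111>, and 0 on every other basis state.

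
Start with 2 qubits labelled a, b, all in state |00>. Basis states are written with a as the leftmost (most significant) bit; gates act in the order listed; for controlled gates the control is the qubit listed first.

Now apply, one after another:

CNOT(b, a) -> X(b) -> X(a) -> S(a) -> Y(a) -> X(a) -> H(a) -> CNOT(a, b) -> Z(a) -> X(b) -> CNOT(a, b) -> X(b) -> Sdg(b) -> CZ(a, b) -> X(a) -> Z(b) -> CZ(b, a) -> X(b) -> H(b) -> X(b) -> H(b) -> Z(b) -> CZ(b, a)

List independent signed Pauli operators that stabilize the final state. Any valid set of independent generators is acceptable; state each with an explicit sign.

The final state is stabilized by the group generated by +XI, +IZ; other independent generating sets are equally valid. Key observation: the block from step 19 through step 22 cancels to the identity and can be dropped.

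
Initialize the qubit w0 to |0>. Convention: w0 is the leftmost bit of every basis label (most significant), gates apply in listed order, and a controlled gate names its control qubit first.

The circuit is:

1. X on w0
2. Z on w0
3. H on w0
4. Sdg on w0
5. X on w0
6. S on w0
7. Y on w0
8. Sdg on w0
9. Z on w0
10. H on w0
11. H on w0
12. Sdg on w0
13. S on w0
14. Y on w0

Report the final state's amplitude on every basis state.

The resulting statevector has amplitude sqrt(2)/2 on |0>, -sqrt(2)*I/2 on |1>.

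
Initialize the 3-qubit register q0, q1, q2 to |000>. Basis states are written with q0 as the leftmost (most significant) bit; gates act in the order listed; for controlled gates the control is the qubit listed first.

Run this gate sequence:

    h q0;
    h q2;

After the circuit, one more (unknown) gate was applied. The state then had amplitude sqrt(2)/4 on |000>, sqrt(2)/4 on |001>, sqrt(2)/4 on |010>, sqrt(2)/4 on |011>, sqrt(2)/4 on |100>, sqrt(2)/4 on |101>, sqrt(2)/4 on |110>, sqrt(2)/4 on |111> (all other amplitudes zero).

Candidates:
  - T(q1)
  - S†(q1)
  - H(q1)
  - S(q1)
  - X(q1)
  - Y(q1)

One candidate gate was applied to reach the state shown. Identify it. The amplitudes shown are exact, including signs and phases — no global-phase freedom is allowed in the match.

It was H(q1) that produced the state shown.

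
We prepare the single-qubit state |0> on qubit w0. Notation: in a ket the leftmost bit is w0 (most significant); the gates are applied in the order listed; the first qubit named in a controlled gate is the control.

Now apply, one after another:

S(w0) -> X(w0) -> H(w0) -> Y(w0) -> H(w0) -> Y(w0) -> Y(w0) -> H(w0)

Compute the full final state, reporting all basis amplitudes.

The final amplitudes are sqrt(2)*I/2 on |0>, sqrt(2)*I/2 on |1>. Key observation: the block from step 5 through step 8 cancels to the identity and can be dropped.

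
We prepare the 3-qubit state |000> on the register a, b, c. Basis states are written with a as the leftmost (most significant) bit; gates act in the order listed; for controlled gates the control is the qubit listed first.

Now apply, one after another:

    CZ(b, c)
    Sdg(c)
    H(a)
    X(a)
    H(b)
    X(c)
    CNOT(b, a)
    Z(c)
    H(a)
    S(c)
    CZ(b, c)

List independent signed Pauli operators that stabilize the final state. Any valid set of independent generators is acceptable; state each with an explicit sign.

The final state is stabilized by the group generated by -IXI, +ZII, -IIZ; other independent generating sets are equally valid.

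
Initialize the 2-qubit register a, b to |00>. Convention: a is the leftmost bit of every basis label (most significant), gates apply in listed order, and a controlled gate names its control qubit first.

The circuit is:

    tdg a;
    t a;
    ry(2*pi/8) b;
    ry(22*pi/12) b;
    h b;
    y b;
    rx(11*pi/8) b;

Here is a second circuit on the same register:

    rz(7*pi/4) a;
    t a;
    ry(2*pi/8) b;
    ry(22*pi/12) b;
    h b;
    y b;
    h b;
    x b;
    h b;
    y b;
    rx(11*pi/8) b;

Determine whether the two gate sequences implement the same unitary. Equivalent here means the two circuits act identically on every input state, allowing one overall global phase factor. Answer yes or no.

No, they are not equivalent — no single phase factor reconciles the two unitaries.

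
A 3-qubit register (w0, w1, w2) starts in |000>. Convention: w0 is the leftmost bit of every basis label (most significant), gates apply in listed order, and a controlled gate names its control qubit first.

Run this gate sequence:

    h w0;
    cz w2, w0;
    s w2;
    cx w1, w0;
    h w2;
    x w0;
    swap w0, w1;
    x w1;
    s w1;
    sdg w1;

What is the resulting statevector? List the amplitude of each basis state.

After the circuit, the state carries amplitude 1/2 on |000>, 1/2 on |001>, 1/2 on |010>, 1/2 on |011>, 0 on |100>, 0 on |101>, 0 on |110>, 0 on |111>. Key observation: the block from step 9 through step 10 cancels to the identity and can be dropped.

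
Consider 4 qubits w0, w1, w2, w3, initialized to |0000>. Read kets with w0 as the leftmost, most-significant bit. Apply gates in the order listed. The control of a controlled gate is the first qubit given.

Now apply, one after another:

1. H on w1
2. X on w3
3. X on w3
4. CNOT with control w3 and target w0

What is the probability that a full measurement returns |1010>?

The probability of measuring |1010> is 0. Key observation: gates 2-3 undo each other exactly, leaving only the rest of the circuit to track.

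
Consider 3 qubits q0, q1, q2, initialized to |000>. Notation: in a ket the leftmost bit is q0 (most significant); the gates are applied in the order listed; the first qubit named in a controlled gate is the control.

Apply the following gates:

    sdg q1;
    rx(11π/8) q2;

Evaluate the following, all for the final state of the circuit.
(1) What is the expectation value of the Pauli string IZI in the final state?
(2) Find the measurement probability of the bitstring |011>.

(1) The observable IZI averages to 1.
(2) A full measurement returns |011> with probability 0.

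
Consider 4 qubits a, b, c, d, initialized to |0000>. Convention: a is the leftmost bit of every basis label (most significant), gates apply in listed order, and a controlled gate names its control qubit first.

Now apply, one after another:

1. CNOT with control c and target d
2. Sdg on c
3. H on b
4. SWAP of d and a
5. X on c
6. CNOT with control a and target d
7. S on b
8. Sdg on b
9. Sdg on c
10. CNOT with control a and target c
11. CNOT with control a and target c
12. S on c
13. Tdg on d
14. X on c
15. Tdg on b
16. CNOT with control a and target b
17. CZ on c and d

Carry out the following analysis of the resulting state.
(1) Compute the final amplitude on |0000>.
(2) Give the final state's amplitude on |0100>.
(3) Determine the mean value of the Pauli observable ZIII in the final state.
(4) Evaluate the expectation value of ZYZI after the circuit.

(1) |0000> carries amplitude sqrt(2)/2 in the final state. Key observation: the block from step 9 through step 12 cancels to the identity and can be dropped.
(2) The amplitude on |0100> is -sqrt(2)*exp(3*I*pi/4)/2.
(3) The expectation value of ZIII is 1.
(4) In the final state, ZYZI has expectation -sqrt(2)/2.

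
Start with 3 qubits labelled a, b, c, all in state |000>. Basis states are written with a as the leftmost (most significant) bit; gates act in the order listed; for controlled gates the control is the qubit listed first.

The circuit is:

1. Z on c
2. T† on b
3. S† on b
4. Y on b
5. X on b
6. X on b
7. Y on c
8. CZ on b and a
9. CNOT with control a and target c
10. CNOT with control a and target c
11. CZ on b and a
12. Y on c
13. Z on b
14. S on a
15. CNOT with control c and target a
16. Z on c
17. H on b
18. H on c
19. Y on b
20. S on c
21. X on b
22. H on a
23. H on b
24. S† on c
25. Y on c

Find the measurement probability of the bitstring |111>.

A full measurement returns |111> with probability 0.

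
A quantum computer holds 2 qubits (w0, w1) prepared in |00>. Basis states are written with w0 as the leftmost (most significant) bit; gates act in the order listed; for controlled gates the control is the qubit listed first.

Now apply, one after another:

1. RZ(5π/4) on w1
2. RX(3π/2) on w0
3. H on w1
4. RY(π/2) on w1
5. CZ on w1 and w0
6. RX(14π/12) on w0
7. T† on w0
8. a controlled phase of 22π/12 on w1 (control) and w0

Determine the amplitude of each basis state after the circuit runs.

After the circuit, the state carries amplitude 0 on |00>, -sqrt(3)*exp(3*I*pi/8)/2 on |01>, 0 on |10>, -exp(11*I*pi/24)/2 on |11>.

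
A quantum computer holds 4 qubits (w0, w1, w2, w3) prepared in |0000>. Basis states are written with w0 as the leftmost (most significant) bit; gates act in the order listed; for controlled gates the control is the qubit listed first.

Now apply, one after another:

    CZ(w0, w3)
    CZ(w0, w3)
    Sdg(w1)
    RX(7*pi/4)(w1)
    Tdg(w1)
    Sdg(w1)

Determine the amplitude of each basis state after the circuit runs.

The final amplitudes are -sqrt(sqrt(2) + 2)/2 on |0000>, sqrt(2 - sqrt(2))*exp(3*I*pi/4)/2 on |0100>, and 0 on every other basis state.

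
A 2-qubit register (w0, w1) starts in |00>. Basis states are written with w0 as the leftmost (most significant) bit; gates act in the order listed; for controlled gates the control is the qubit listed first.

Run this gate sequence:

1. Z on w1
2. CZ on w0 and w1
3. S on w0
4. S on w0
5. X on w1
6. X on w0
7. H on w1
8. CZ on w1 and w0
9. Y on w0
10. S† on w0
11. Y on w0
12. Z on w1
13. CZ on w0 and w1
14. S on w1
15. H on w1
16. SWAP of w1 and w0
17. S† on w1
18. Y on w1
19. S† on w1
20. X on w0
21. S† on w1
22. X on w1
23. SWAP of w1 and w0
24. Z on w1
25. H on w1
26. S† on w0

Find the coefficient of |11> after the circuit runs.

|11> carries amplitude sqrt(2)*I/2 in the final state.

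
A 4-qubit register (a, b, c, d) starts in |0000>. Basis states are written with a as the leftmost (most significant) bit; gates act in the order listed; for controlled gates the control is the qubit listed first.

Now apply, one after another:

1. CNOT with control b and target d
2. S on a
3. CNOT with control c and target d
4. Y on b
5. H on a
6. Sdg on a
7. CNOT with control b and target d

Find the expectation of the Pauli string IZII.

The observable IZII averages to -1.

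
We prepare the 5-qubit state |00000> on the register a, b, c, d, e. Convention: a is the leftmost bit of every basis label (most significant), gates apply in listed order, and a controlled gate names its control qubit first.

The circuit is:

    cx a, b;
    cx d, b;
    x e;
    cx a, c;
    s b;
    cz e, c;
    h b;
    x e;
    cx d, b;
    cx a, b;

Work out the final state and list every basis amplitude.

The resulting statevector has amplitude sqrt(2)/2 on |00000>, sqrt(2)/2 on |01000>, and 0 on every other basis state.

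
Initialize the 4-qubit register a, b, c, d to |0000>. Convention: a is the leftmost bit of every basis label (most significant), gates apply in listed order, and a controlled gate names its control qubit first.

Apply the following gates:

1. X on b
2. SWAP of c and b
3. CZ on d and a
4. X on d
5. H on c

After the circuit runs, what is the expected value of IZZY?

The observable IZZY averages to 0.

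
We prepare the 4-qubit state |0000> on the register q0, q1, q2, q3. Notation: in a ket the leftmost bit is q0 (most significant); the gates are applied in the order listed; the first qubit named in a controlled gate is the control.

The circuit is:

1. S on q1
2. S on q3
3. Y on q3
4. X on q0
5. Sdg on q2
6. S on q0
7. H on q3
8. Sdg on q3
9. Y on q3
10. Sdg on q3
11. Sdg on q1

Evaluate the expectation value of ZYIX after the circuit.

The observable ZYIX averages to 0.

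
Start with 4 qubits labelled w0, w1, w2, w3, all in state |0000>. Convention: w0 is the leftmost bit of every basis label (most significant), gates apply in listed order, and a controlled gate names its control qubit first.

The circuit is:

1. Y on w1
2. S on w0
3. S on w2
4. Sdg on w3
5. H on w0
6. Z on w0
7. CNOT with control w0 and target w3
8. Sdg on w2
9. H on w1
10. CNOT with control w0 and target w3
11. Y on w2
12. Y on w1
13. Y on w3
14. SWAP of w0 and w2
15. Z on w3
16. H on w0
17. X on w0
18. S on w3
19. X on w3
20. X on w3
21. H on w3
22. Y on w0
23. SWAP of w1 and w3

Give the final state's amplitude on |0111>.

The final state's coefficient on |0111> equals -1/4.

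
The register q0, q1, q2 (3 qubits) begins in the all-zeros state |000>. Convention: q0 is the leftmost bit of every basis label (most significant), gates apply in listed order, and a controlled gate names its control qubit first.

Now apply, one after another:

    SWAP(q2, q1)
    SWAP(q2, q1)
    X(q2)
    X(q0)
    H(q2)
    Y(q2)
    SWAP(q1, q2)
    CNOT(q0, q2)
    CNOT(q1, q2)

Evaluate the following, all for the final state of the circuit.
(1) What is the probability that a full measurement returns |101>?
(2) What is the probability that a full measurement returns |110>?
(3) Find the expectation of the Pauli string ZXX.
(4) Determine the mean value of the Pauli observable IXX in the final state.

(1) Outcome |101> occurs with probability 1/2. Key observation: gates 1-2 undo each other exactly, leaving only the rest of the circuit to track.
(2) The probability of measuring |110> is 1/2.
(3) In the final state, ZXX has expectation -1.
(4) The expectation value of IXX is 1.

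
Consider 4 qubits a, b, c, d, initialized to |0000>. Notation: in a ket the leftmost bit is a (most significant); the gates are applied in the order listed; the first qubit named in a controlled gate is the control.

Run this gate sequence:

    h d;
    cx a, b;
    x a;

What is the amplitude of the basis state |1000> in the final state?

The amplitude on |1000> is sqrt(2)/2.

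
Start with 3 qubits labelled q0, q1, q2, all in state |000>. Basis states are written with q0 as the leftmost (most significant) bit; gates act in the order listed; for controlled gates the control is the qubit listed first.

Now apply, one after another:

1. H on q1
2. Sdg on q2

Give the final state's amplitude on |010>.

|010> carries amplitude sqrt(2)/2 in the final state.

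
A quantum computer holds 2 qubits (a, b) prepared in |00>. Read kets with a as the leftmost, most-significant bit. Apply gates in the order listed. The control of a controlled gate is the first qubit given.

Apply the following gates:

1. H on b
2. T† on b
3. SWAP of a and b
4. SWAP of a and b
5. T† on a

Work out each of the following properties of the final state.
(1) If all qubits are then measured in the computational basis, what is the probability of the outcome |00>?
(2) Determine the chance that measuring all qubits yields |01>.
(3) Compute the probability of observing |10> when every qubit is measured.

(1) Outcome |00> occurs with probability 1/2.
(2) Outcome |01> occurs with probability 1/2.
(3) A full measurement returns |10> with probability 0.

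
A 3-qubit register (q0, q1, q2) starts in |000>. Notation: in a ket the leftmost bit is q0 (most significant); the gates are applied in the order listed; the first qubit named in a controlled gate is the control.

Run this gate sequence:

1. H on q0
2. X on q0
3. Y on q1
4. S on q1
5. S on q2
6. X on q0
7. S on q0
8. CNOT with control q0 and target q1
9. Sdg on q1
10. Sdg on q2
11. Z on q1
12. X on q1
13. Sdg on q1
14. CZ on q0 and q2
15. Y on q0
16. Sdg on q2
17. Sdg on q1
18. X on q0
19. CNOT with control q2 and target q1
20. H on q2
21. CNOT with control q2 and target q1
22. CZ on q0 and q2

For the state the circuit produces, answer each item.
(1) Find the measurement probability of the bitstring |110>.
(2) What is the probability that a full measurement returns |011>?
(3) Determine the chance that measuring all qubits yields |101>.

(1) Outcome |110> occurs with probability 1/4.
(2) The probability of measuring |011> is 1/4.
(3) The probability of measuring |101> is 1/4.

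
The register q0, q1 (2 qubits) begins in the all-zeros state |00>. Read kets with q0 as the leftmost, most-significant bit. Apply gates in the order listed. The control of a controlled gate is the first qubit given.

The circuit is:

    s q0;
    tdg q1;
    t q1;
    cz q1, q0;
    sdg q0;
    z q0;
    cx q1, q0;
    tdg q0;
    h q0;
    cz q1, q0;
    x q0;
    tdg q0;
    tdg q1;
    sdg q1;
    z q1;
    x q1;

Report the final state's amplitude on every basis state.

After the circuit, the state carries amplitude 0 on |00>, sqrt(2)/2 on |01>, 0 on |10>, -sqrt(2)*exp(3*I*pi/4)/2 on |11>.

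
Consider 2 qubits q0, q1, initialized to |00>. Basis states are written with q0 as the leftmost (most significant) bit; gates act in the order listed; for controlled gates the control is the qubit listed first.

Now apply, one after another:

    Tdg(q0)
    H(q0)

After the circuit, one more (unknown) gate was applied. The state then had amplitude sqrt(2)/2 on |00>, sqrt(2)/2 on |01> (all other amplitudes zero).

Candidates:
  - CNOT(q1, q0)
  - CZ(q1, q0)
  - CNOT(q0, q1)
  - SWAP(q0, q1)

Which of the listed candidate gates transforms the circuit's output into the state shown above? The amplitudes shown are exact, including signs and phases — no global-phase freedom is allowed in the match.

The applied gate was SWAP(q0, q1).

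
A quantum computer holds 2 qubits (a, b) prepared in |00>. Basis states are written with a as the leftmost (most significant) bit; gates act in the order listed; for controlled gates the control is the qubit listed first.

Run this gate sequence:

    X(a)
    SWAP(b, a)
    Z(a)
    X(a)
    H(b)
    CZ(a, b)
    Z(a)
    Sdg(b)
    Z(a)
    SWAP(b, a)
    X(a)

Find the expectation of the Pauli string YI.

In the final state, YI has expectation 1.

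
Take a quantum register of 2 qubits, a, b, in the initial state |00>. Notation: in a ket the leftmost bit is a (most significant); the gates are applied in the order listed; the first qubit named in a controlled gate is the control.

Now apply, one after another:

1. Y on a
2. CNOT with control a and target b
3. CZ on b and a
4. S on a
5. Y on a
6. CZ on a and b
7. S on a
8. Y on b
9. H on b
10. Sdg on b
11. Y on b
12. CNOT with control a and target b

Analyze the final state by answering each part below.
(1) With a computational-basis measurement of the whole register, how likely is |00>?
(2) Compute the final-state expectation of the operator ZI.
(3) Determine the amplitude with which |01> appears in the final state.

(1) The probability of measuring |00> is 1/2.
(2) In the final state, ZI has expectation 1.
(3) The final state's coefficient on |01> equals -sqrt(2)*I/2.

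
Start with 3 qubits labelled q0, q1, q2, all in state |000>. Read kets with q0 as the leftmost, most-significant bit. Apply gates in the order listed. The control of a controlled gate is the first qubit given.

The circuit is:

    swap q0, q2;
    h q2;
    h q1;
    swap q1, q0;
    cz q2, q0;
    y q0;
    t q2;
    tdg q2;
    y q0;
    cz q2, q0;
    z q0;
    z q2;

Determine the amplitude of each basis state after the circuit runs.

The resulting statevector has amplitude 1/2 on |000>, -1/2 on |001>, 0 on |010>, 0 on |011>, -1/2 on |100>, 1/2 on |101>, 0 on |110>, 0 on |111>. Key observation: steps 5-10 multiply out to the identity, so the circuit reduces to the remaining gates.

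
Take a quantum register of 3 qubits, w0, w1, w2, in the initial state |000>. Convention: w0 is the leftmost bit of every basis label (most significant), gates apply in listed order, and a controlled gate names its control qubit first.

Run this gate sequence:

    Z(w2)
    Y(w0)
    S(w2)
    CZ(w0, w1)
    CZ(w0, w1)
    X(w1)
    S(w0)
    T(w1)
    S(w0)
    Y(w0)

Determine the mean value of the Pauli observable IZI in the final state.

The expectation value of IZI is -1.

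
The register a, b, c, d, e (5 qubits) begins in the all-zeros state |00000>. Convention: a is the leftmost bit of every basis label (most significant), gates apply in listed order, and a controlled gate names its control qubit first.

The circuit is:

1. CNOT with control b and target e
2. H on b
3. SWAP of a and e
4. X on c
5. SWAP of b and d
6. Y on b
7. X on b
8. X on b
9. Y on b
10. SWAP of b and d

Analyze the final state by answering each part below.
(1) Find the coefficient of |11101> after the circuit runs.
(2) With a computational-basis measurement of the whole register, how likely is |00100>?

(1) |11101> carries amplitude 0 in the final state. Key observation: steps 5-10 multiply out to the identity, so the circuit reduces to the remaining gates.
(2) The probability of measuring |00100> is 1/2.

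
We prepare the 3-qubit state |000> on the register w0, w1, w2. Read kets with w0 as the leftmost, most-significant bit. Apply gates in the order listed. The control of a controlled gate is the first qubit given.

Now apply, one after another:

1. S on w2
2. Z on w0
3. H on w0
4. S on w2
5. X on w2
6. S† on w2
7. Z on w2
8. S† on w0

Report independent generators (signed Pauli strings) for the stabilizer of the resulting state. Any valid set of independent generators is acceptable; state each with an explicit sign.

The stabilizer group can be generated by -YII, +IZI, -IIZ, among other valid generating sets.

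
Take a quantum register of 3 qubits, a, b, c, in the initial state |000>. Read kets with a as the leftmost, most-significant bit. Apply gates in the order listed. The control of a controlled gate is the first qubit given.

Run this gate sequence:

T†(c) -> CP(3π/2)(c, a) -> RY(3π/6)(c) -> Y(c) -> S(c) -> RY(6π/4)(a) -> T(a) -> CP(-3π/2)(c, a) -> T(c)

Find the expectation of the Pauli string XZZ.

The expectation value of XZZ is -sqrt(2)/2.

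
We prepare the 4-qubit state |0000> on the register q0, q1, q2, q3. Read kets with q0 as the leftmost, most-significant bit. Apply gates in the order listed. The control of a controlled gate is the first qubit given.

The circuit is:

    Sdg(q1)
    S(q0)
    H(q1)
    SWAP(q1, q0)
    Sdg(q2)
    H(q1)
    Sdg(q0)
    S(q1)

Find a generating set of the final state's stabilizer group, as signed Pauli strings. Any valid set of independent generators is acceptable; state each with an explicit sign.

One valid set of independent stabilizer generators is -YIII, +IYII, +IIZI, +IIIZ (any independent generating set of the same group is equally correct).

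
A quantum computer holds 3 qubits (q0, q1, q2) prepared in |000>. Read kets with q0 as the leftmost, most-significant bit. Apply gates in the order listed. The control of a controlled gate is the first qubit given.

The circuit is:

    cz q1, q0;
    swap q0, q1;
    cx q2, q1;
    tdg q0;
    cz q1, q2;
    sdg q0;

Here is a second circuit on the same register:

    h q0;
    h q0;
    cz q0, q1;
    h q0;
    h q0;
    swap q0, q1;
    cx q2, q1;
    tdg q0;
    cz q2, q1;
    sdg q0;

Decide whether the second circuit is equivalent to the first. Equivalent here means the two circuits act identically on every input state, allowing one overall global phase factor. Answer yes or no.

Yes, they are equivalent — the unitaries differ by at most a global phase.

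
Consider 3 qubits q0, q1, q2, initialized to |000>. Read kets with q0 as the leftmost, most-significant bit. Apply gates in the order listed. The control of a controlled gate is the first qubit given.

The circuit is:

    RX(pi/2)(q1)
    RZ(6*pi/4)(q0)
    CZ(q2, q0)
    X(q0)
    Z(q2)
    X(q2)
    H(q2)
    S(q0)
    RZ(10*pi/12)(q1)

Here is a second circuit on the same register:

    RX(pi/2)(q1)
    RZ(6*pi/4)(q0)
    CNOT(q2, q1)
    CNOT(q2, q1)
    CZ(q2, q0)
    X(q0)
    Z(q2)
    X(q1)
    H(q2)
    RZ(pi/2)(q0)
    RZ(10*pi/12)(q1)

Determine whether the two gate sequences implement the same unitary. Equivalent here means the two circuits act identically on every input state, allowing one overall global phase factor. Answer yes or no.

No: there is an input state on which the two circuits produce genuinely different outputs (not merely differing by a phase).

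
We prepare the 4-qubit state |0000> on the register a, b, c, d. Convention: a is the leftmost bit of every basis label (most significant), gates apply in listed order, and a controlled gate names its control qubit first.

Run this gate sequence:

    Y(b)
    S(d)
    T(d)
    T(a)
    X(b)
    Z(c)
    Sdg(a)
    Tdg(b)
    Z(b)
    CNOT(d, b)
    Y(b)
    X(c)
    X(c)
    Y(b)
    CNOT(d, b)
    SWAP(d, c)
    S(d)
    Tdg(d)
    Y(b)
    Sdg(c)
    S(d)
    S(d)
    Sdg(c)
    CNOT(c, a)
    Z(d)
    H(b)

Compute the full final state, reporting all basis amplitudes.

After the circuit, the state carries amplitude -sqrt(2)/2 on |0000>, sqrt(2)/2 on |0100>, and 0 on every other basis state.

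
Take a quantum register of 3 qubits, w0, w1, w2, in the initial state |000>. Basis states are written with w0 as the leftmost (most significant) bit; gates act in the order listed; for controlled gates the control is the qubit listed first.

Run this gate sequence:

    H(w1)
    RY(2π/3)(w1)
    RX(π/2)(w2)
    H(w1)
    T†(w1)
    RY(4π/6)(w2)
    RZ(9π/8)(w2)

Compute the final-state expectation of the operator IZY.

In the final state, IZY has expectation (-1 + exp(3*I*pi/4))*exp(I*pi/8)/4.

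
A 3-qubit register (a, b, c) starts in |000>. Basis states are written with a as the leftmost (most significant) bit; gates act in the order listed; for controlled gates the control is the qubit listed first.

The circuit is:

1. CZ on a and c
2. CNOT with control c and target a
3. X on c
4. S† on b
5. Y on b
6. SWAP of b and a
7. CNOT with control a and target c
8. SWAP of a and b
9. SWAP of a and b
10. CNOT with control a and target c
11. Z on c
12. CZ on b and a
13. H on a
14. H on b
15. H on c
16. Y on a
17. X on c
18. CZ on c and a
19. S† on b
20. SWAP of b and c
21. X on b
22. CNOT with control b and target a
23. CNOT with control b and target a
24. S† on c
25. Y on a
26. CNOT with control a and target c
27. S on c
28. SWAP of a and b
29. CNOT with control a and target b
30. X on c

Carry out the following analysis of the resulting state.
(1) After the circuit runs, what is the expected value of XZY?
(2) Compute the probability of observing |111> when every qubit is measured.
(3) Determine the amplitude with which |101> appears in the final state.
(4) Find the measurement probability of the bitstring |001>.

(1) The observable XZY averages to 1. Key observation: the block from step 7 through step 10 cancels to the identity and can be dropped.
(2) The probability of measuring |111> is 1/8.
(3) The amplitude on |101> is sqrt(2)*I/4.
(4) A full measurement returns |001> with probability 1/8.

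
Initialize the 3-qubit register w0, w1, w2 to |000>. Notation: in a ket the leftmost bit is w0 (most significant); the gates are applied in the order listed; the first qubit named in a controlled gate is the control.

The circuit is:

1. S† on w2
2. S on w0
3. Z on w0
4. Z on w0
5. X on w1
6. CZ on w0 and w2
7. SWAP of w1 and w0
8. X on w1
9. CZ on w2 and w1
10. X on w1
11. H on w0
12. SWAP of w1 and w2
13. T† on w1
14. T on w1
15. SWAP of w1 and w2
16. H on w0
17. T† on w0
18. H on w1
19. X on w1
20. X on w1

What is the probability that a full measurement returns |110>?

Outcome |110> occurs with probability 1/2. Key observation: gates 11-16 undo each other exactly, leaving only the rest of the circuit to track.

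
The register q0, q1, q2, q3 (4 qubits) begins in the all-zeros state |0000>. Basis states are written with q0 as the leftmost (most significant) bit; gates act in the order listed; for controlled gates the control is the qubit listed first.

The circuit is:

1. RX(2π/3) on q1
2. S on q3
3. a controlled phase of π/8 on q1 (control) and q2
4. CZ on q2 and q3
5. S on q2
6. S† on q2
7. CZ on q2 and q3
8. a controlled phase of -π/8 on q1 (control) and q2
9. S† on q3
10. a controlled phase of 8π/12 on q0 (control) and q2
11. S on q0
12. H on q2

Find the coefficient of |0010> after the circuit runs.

|0010> carries amplitude sqrt(2)/4 in the final state. Key observation: gates 2-9 undo each other exactly, leaving only the rest of the circuit to track.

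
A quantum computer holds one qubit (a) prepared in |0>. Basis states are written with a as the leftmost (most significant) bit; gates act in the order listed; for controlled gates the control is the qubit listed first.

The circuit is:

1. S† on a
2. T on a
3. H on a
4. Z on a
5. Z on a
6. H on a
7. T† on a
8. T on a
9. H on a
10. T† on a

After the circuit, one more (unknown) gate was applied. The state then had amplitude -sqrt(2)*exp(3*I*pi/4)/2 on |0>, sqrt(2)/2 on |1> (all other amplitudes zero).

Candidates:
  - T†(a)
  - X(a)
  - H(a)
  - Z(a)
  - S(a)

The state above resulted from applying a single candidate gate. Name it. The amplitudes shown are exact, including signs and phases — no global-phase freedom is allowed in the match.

The applied gate was X(a).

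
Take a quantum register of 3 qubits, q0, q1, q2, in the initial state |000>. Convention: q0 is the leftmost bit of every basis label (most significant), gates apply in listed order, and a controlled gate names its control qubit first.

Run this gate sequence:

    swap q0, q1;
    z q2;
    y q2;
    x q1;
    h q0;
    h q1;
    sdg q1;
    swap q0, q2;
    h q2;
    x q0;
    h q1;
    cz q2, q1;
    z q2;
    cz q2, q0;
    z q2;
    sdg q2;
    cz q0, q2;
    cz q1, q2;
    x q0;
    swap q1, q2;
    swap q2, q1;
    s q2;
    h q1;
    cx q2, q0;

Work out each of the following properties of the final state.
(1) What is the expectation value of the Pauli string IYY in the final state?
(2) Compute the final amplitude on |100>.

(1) In the final state, IYY has expectation 0.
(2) The amplitude on |100> is sqrt(2)*I/2.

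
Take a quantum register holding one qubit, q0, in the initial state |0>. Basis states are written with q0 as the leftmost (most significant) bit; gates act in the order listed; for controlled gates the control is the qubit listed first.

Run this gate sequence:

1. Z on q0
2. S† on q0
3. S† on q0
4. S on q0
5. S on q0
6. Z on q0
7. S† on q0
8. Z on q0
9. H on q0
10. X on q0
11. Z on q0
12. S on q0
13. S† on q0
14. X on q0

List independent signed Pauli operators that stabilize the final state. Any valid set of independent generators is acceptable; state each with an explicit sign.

The stabilizer group can be generated by -X, among other valid generating sets. Key observation: the block from step 1 through step 6 cancels to the identity and can be dropped.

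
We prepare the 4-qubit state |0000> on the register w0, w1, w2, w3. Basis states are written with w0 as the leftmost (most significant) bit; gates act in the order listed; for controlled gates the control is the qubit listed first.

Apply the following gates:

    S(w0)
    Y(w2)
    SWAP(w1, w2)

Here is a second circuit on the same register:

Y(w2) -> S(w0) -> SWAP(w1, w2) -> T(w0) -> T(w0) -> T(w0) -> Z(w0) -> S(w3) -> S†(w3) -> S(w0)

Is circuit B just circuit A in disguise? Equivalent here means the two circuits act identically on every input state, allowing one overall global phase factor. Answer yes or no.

No, they are not equivalent — no single phase factor reconciles the two unitaries.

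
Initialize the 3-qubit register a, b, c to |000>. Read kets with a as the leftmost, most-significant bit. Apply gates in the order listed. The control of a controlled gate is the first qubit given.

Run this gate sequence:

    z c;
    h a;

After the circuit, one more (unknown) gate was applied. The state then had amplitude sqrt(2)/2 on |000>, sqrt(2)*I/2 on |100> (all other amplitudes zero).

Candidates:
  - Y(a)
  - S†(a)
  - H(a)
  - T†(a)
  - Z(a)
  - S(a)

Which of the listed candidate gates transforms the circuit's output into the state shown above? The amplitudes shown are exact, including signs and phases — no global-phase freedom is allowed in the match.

The unique candidate consistent with the amplitudes is S(a).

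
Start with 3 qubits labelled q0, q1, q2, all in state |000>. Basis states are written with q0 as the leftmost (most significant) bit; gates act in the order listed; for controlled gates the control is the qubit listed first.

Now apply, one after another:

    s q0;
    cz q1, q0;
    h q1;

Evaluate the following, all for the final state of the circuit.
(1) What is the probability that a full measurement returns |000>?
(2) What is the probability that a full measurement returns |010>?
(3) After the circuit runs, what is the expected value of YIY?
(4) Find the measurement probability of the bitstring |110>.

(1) A full measurement returns |000> with probability 1/2.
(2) A full measurement returns |010> with probability 1/2.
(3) The expectation value of YIY is 0.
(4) Outcome |110> occurs with probability 0.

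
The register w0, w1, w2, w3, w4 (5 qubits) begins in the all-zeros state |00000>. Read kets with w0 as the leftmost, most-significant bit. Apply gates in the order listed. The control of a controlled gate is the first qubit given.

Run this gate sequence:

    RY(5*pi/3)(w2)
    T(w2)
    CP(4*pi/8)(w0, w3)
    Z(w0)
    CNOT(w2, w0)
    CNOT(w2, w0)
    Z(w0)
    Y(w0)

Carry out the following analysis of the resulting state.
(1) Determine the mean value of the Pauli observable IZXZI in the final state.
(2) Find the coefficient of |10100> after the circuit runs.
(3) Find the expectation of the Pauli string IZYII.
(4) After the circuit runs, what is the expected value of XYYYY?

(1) In the final state, IZXZI has expectation -sqrt(6)/4.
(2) The final state's coefficient on |10100> equals exp(3*I*pi/4)/2.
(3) The observable IZYII averages to -sqrt(6)/4.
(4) The expectation value of XYYYY is 0.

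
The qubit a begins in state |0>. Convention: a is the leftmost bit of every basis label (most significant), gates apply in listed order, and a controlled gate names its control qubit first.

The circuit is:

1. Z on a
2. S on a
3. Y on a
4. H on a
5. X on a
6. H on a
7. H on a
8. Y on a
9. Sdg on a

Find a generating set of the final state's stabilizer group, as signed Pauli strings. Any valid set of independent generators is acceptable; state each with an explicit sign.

One valid set of independent stabilizer generators is -Y (any independent generating set of the same group is equally correct).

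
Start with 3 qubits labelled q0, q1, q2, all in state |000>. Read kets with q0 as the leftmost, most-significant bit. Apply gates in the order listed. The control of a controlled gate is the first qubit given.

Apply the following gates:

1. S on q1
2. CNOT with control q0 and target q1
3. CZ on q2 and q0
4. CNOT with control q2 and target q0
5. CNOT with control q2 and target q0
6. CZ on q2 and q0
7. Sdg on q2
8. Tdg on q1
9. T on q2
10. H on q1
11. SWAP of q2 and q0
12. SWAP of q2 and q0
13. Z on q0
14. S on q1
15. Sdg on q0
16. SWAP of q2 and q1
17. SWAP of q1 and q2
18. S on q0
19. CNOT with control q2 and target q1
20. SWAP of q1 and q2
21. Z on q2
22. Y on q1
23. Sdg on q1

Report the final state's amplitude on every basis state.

The final amplitudes are sqrt(2)/2 on |010>, -sqrt(2)*I/2 on |011>, and 0 on every other basis state. Key observation: steps 3-6 multiply out to the identity, so the circuit reduces to the remaining gates.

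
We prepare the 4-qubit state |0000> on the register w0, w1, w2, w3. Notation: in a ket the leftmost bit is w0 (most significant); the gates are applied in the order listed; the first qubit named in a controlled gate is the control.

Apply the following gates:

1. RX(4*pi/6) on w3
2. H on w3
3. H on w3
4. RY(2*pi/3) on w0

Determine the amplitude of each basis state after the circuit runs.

The resulting statevector has amplitude 1/4 on |0000>, -sqrt(3)*I/4 on |0001>, sqrt(3)/4 on |1000>, -3*I/4 on |1001>, and 0 on every other basis state. Key observation: gates 2-3 undo each other exactly, leaving only the rest of the circuit to track.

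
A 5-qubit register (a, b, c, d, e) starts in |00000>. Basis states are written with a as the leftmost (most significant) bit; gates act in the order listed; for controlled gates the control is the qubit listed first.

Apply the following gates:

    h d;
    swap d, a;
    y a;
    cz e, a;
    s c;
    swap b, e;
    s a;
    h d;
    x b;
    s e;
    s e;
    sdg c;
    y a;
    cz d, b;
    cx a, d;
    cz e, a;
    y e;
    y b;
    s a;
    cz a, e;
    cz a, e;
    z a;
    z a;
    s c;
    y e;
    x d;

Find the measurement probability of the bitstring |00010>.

The probability of measuring |00010> is 1/4.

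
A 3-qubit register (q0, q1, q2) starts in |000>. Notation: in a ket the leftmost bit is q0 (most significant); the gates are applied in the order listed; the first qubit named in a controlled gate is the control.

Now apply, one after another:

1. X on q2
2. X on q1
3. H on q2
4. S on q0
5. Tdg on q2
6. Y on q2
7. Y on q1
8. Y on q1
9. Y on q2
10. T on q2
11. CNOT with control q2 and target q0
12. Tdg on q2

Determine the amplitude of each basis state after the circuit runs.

After the circuit, the state carries amplitude sqrt(2)/2 on |010>, sqrt(2)*exp(3*I*pi/4)/2 on |111>, and 0 on every other basis state. Key observation: gates 5-10 undo each other exactly, leaving only the rest of the circuit to track.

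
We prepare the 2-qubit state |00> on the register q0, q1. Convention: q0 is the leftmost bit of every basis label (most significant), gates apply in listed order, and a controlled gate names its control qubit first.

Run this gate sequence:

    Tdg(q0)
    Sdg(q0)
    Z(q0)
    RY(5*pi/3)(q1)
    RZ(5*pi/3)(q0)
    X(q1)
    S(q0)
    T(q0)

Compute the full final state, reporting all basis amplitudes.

After the circuit, the state carries amplitude -exp(I*pi/6)/2 on |00>, sqrt(3)*exp(I*pi/6)/2 on |01>, 0 on |10>, 0 on |11>.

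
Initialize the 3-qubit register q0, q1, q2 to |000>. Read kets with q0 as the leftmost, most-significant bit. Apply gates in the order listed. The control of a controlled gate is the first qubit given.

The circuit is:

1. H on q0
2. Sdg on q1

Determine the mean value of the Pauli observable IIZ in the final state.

The expectation value of IIZ is 1.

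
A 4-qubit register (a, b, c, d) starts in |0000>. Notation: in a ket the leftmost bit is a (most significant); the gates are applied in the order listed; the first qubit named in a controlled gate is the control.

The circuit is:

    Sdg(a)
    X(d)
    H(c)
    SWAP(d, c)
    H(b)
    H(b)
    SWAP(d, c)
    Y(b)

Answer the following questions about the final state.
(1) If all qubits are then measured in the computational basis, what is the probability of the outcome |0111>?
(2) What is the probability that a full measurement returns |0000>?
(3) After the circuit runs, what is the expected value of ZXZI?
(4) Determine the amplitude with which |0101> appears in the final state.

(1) Outcome |0111> occurs with probability 1/2.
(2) A full measurement returns |0000> with probability 0.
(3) In the final state, ZXZI has expectation 0.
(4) The amplitude on |0101> is sqrt(2)*I/2.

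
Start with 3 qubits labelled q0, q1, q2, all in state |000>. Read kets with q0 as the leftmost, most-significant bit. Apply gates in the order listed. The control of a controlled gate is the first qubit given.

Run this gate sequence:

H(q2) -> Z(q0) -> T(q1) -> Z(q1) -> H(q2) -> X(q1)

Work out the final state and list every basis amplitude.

The resulting statevector has amplitude 1 on |010>, and 0 on every other basis state.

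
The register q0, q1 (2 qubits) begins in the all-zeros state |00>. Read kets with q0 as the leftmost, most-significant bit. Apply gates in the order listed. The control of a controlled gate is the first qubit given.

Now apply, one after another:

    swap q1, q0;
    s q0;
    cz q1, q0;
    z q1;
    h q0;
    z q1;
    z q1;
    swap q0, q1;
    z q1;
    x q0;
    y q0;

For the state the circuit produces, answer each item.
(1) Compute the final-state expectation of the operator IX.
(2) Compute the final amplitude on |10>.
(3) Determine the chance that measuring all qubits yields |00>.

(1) The expectation value of IX is -1.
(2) |10> carries amplitude 0 in the final state.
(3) A full measurement returns |00> with probability 1/2.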